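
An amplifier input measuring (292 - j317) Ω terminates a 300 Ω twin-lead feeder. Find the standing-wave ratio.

Γ = (Z_L − Z_0)/(Z_L + Z_0) = (-8 − j317)/(592 − j317)
|Γ| = 317/672 = 0.472
VSWR = (1 + |Γ|)/(1 − |Γ|) = 1.47/0.528

VSWR ≈ 2.79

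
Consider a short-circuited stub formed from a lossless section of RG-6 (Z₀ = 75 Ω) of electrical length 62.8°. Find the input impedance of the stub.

tan(βl) = 1.95
For a short-circuited stub, Z_in = jZ_0·tan(βl)

Z_in ≈ +j146 Ω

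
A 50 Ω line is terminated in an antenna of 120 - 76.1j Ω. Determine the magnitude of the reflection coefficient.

|Γ| ≈ 0.555

Γ = (Z_L − Z_0)/(Z_L + Z_0) = (70 − j76.1)/(170 − j76.1)
|Γ| = 103/186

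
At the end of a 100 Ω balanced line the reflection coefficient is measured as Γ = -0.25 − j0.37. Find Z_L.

Z_L ≈ 47.1 − j43.5 Ω

Z_L = Z_0·(1 + Γ)/(1 − Γ) = 100·(0.75 − j0.37)/(1.25 + j0.37)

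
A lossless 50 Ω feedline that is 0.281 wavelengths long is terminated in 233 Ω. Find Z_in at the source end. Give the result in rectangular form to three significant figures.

Z_in ≈ 11.1 + j9.39 Ω

βl = 2π × 0.281 = 101°
tan(βl) = tan(101°) = -5.07
Z_in = Z_0·(Z_L + jZ_0·tanβl)/(Z_0 + jZ_L·tanβl)
     = 50·(233 − j253)/(50 − j1180)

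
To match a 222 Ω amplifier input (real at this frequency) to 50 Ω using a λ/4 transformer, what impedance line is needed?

Z_qwt ≈ 105 Ω

Z_qwt = √(Z_0·R_L) = √(50 × 222) = √11100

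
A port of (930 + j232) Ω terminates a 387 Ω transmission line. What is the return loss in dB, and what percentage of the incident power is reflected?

RL ≈ 7.1 dB; 19.5% of incident power reflected

Γ = (543 + j232)/(1317 + j232), |Γ| = 0.442
RL = −20·log₁₀(0.442) = 7.1 dB
P_refl/P_inc = |Γ|² = 0.195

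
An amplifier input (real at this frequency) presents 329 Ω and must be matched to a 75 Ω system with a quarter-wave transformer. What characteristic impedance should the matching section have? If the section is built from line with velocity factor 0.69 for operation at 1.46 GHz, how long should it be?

Z_qwt ≈ 157 Ω; length ≈ 3.54 cm

Z_qwt = √(Z_0·R_L) = √(75 × 329) = √24680
λ = 0.69·c/f = 0.142 m, so l = λ/4 = 0.0354 m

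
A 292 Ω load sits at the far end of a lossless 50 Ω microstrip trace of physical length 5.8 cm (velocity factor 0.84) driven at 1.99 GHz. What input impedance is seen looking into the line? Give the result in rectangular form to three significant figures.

λ = v/f = 0.84·c / 1.99 GHz = 0.127 m
βl = 2π·l/λ = 2π × 0.458 = 165°
tan(βl) = tan(165°) = -0.27
Z_in = Z_0·(Z_L + jZ_0·tanβl)/(Z_0 + jZ_L·tanβl)
     = 50·(292 − j13.5)/(50 − j78.9)

Z_in ≈ 89.8 + j128 Ω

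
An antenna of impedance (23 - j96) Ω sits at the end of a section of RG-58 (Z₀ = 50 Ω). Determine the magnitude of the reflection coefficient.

|Γ| ≈ 0.827

Γ = (Z_L − Z_0)/(Z_L + Z_0) = (-27 − j96)/(73 − j96)
|Γ| = 99.7/121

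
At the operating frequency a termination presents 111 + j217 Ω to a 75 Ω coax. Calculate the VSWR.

VSWR ≈ 7.68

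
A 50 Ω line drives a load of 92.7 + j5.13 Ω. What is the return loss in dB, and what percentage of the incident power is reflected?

RL ≈ 10.4 dB; 9.07% of incident power reflected

Γ = (42.7 + j5.13)/(142.7 + j5.13), |Γ| = 0.301
RL = −20·log₁₀(0.301) = 10.4 dB
P_refl/P_inc = |Γ|² = 0.0907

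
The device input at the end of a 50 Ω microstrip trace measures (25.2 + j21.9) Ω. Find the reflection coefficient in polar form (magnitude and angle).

Γ ≈ 0.422 ∠ 122°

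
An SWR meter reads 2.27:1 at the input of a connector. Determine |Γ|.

|Γ| ≈ 0.388

|Γ| = (S − 1)/(S + 1) = (2.27 − 1)/(2.27 + 1) = 1.27/3.27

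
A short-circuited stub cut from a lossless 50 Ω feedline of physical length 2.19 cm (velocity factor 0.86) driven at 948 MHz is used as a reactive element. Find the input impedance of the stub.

λ = v/f = 0.86·c / 948 MHz = 0.272 m
βl = 2π·l/λ = 2π × 0.0805 = 29°
tan(βl) = 0.554
For a short-circuited stub, Z_in = jZ_0·tan(βl)

Z_in ≈ +j27.7 Ω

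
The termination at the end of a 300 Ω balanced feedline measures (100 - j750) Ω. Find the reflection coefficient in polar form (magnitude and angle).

Γ = (Z_L − Z_0)/(Z_L + Z_0) = (-200 − j750)/(400 − j750)
|Γ| = 776/850 = 0.913

Γ ≈ 0.913 ∠ -43°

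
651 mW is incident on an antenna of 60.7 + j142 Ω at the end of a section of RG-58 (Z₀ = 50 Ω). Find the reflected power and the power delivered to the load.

|Γ| = |(10.7 + j142)/(110.7 + j142)| = 0.791
|Γ|² = 0.626
P_refl = |Γ|²·P_inc = 407 mW, P_del = (1 − |Γ|²)·P_inc = 244 mW

P_reflected ≈ 407 mW; P_delivered ≈ 244 mW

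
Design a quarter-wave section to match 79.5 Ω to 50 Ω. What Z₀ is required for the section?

Z_qwt ≈ 63 Ω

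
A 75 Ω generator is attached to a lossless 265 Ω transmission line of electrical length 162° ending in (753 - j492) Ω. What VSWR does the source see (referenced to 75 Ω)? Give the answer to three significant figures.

tan(βl) = -0.325
Z_in = Z_0·(Z_L + jZ_0·tanβl)/(Z_0 + jZ_L·tanβl) = 824 + j461 Ω
Γ_s = (Z_in − Z_s)/(Z_in + Z_s) = (749 + j461)/(899 + j461), |Γ_s| = 0.871
VSWR = (1 + |Γ_s|)/(1 − |Γ_s|)

VSWR ≈ 14.5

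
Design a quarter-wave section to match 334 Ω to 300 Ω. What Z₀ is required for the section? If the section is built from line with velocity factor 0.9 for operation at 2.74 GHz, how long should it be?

Z_qwt = √(Z_0·R_L) = √(300 × 334) = √100200
λ = 0.9·c/f = 0.0985 m, so l = λ/4 = 0.0246 m

Z_qwt ≈ 317 Ω; length ≈ 2.46 cm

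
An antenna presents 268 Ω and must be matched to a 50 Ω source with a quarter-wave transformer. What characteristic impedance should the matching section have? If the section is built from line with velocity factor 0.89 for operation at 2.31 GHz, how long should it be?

Z_qwt ≈ 116 Ω; length ≈ 2.89 cm

Z_qwt = √(Z_0·R_L) = √(50 × 268) = √13400
λ = 0.89·c/f = 0.116 m, so l = λ/4 = 0.0289 m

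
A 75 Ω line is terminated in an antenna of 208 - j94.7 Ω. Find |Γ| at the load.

|Γ| ≈ 0.547

Γ = (Z_L − Z_0)/(Z_L + Z_0) = (133 − j94.7)/(283 − j94.7)
|Γ| = 163/298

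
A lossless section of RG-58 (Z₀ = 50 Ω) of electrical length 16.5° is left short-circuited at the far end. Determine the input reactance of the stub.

tan(βl) = 0.296
For a short-circuited stub, Z_in = jZ_0·tan(βl)

X_in ≈ 14.8 Ω (inductive)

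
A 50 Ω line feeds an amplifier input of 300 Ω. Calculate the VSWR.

Γ = (300 − 50)/(300 + 50) = 0.714
VSWR = (1 + 0.714)/(1 − 0.714)

VSWR ≈ 6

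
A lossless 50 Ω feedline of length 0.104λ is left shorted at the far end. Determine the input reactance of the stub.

X_in ≈ 38.3 Ω (inductive)

βl = 2π × 0.104 = 37.4°
tan(βl) = 0.766
For a shorted stub, Z_in = jZ_0·tan(βl)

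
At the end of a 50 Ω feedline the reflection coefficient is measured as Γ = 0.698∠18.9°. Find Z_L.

Z_L = Z_0·(1 + Γ)/(1 − Γ) = 50·(1.66 + j0.226)/(0.34 − j0.226)

Z_L ≈ 154 + j136 Ω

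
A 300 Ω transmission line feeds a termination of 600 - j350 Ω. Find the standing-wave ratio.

VSWR ≈ 2.83

Γ = (Z_L − Z_0)/(Z_L + Z_0) = (300 − j350)/(900 − j350)
|Γ| = 461/966 = 0.477
VSWR = (1 + |Γ|)/(1 − |Γ|) = 1.48/0.523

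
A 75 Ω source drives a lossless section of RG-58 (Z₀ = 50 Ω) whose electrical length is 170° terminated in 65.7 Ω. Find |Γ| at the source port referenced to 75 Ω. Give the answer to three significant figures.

tan(βl) = -0.176
Z_in = Z_0·(Z_L + jZ_0·tanβl)/(Z_0 + jZ_L·tanβl) = 64.3 + j6.08 Ω
Γ_s = (Z_in − Z_s)/(Z_in + Z_s) = (-10.7 + j6.08)/(139 + j6.08), |Γ_s| = 0.0883

|Γ| ≈ 0.0883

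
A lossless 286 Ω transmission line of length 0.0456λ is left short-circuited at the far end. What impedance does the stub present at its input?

βl = 2π × 0.0456 = 16.4°
tan(βl) = 0.295
For a short-circuited stub, Z_in = jZ_0·tan(βl)

Z_in ≈ +j84.3 Ω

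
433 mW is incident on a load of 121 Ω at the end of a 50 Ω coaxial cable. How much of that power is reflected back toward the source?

Γ = (121 − 50)/(121 + 50) = 0.415
|Γ|² = 0.172
P_refl = |Γ|²·P_inc = 74.6 mW, P_del = (1 − |Γ|²)·P_inc = 358 mW

P_reflected ≈ 74.6 mW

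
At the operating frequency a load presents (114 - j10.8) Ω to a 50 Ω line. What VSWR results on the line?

VSWR ≈ 2.31

Γ = (Z_L − Z_0)/(Z_L + Z_0) = (64 − j10.8)/(164 − j10.8)
|Γ| = 64.9/164 = 0.395
VSWR = (1 + |Γ|)/(1 − |Γ|) = 1.39/0.605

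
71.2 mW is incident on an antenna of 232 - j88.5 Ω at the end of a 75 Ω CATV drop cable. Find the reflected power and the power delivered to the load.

|Γ| = |(157 − j88.5)/(307 − j88.5)| = 0.564
|Γ|² = 0.318
P_refl = |Γ|²·P_inc = 22.7 mW, P_del = (1 − |Γ|²)·P_inc = 48.5 mW

P_reflected ≈ 22.7 mW; P_delivered ≈ 48.5 mW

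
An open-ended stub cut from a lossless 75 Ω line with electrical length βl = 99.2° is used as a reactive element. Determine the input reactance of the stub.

X_in ≈ 12.1 Ω (inductive)

tan(βl) = -6.17
For an open-ended stub, Z_in = −jZ_0·cot(βl) = −jZ_0/tan(βl)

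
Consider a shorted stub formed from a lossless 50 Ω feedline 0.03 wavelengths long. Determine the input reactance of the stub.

βl = 2π × 0.03 = 10.8°
tan(βl) = 0.191
For a shorted stub, Z_in = jZ_0·tan(βl)

X_in ≈ 9.54 Ω (inductive)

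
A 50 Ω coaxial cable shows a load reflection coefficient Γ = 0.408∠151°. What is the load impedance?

Z_L ≈ 22.2 + j10.5 Ω

Z_L = Z_0·(1 + Γ)/(1 − Γ) = 50·(0.643 + j0.198)/(1.36 − j0.198)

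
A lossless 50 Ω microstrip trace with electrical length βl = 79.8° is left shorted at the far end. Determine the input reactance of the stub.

tan(βl) = 5.56
For a shorted stub, Z_in = jZ_0·tan(βl)

X_in ≈ 278 Ω (inductive)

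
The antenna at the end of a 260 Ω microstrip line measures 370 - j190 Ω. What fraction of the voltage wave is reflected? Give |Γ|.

Γ = (Z_L − Z_0)/(Z_L + Z_0) = (110 − j190)/(630 − j190)
|Γ| = 220/658

|Γ| ≈ 0.334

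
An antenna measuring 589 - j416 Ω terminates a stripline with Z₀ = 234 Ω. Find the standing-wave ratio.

VSWR ≈ 3.91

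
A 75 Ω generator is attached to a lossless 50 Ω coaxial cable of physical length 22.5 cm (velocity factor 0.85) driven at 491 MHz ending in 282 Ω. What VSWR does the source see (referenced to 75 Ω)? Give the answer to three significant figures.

λ = v/f = 0.85·c / 491 MHz = 0.519 m
βl = 2π·l/λ = 2π × 0.433 = 156°
tan(βl) = -0.446
Z_in = Z_0·(Z_L + jZ_0·tanβl)/(Z_0 + jZ_L·tanβl) = 46.1 + j93.8 Ω
Γ_s = (Z_in − Z_s)/(Z_in + Z_s) = (-28.9 + j93.8)/(121 + j93.8), |Γ_s| = 0.64
VSWR = (1 + |Γ_s|)/(1 − |Γ_s|)

VSWR ≈ 4.56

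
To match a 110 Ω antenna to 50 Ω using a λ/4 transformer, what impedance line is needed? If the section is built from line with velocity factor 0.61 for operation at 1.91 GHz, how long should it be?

Z_qwt = √(Z_0·R_L) = √(50 × 110) = √5500
λ = 0.61·c/f = 0.0958 m, so l = λ/4 = 0.024 m

Z_qwt ≈ 74.2 Ω; length ≈ 2.4 cm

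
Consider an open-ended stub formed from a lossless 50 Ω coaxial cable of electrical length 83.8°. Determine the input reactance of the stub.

tan(βl) = 9.21
For an open-ended stub, Z_in = −jZ_0·cot(βl) = −jZ_0/tan(βl)

X_in ≈ -5.43 Ω (capacitive)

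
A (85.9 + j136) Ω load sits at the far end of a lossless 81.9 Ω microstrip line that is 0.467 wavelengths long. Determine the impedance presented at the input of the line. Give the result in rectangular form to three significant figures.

βl = 2π × 0.467 = 168°
tan(βl) = tan(168°) = -0.21
Z_in = Z_0·(Z_L + jZ_0·tanβl)/(Z_0 + jZ_L·tanβl)
     = 81.9·(85.9 + j119)/(111 − j18.1)

Z_in ≈ 48 + j95.9 Ω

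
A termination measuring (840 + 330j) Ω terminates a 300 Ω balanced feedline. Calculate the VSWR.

VSWR ≈ 3.28

Γ = (Z_L − Z_0)/(Z_L + Z_0) = (540 + j330)/(1140 + j330)
|Γ| = 633/1190 = 0.533
VSWR = (1 + |Γ|)/(1 − |Γ|) = 1.53/0.467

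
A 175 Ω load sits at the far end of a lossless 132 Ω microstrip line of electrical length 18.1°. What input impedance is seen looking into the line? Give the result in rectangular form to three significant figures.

tan(βl) = tan(18.1°) = 0.327
Z_in = Z_0·(Z_L + jZ_0·tanβl)/(Z_0 + jZ_L·tanβl)
     = 132·(175 + j43.1)/(132 + j57.2)

Z_in ≈ 163 − j27.5 Ω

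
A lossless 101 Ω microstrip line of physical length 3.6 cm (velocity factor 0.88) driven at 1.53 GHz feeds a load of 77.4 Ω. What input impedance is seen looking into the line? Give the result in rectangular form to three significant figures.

λ = v/f = 0.88·c / 1.53 GHz = 0.173 m
βl = 2π·l/λ = 2π × 0.209 = 75.1°
tan(βl) = tan(75.1°) = 3.76
Z_in = Z_0·(Z_L + jZ_0·tanβl)/(Z_0 + jZ_L·tanβl)
     = 101·(77.4 + j380)/(101 + j291)

Z_in ≈ 126 + j16.8 Ω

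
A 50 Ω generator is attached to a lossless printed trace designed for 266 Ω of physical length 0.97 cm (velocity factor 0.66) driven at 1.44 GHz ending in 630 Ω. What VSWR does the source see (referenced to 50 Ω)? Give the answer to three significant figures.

λ = v/f = 0.66·c / 1.44 GHz = 0.138 m
βl = 2π·l/λ = 2π × 0.0705 = 25.4°
tan(βl) = 0.475
Z_in = Z_0·(Z_L + jZ_0·tanβl)/(Z_0 + jZ_L·tanβl) = 341 − j257 Ω
Γ_s = (Z_in − Z_s)/(Z_in + Z_s) = (291 − j257)/(391 − j257), |Γ_s| = 0.83
VSWR = (1 + |Γ_s|)/(1 − |Γ_s|)

VSWR ≈ 10.7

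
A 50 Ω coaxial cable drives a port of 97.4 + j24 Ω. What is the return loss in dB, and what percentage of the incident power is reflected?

Γ = (47.4 + j24)/(147.4 + j24), |Γ| = 0.356
RL = −20·log₁₀(0.356) = 8.98 dB
P_refl/P_inc = |Γ|² = 0.127

RL ≈ 8.98 dB; 12.7% of incident power reflected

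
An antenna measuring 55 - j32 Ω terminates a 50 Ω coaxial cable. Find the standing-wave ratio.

VSWR ≈ 1.84

Γ = (Z_L − Z_0)/(Z_L + Z_0) = (5 − j32)/(105 − j32)
|Γ| = 32.4/110 = 0.295
VSWR = (1 + |Γ|)/(1 − |Γ|) = 1.3/0.705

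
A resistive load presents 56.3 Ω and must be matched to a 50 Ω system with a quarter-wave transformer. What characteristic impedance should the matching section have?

Z_qwt = √(Z_0·R_L) = √(50 × 56.3) = √2815

Z_qwt ≈ 53.1 Ω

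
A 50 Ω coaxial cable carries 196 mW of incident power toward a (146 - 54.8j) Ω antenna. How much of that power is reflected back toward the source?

|Γ| = |(96 − j54.8)/(196 − j54.8)| = 0.543
|Γ|² = 0.295
P_refl = |Γ|²·P_inc = 57.8 mW, P_del = (1 − |Γ|²)·P_inc = 138 mW

P_reflected ≈ 57.8 mW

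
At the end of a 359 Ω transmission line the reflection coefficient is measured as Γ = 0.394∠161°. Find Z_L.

Z_L = Z_0·(1 + Γ)/(1 − Γ) = 359·(0.627 + j0.128)/(1.37 − j0.128)

Z_L ≈ 160 + j48.5 Ω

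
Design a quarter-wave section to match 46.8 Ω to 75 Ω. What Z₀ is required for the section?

Z_qwt ≈ 59.2 Ω

Z_qwt = √(Z_0·R_L) = √(75 × 46.8) = √3510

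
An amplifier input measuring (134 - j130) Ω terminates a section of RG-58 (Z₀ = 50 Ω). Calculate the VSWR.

VSWR ≈ 5.39

Γ = (Z_L − Z_0)/(Z_L + Z_0) = (84 − j130)/(184 − j130)
|Γ| = 155/225 = 0.687
VSWR = (1 + |Γ|)/(1 − |Γ|) = 1.69/0.313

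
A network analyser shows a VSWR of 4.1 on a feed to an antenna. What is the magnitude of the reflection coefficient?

|Γ| = (S − 1)/(S + 1) = (4.1 − 1)/(4.1 + 1) = 3.1/5.1

|Γ| ≈ 0.608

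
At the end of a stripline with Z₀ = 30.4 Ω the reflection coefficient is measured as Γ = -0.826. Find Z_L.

Z_L ≈ 2.9 Ω

Z_L = Z_0·(1 + Γ)/(1 − Γ) = 30.4·(0.174)/(1.83)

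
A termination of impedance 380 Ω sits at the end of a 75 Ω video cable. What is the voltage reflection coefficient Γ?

Γ = 0.67

Γ = (Z_L − Z_0)/(Z_L + Z_0) = (380 − 75)/(380 + 75) = 305/455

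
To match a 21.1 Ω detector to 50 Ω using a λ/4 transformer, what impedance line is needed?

Z_qwt = √(Z_0·R_L) = √(50 × 21.1) = √1055

Z_qwt ≈ 32.5 Ω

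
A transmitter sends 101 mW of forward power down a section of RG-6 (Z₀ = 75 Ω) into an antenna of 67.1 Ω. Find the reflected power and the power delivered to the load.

P_reflected ≈ 0.312 mW; P_delivered ≈ 101 mW

Γ = (67.1 − 75)/(67.1 + 75) = -0.0556
|Γ|² = 0.00309
P_refl = |Γ|²·P_inc = 0.312 mW, P_del = (1 − |Γ|²)·P_inc = 101 mW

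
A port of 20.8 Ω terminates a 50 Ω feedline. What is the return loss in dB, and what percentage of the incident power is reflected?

Γ = (20.8 − 50)/(20.8 + 50) = -0.412
RL = −20·log₁₀(0.412) = 7.69 dB
P_refl/P_inc = |Γ|² = 0.17

RL ≈ 7.69 dB; 17% of incident power reflected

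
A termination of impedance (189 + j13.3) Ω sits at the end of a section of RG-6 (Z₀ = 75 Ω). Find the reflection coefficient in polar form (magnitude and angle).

Γ ≈ 0.434 ∠ 3.77°

Γ = (Z_L − Z_0)/(Z_L + Z_0) = (114 + j13.3)/(264 + j13.3)
|Γ| = 115/264 = 0.434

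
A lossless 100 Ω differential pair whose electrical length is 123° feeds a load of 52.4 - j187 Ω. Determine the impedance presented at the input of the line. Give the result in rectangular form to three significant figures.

tan(βl) = tan(123°) = -1.54
Z_in = Z_0·(Z_L + jZ_0·tanβl)/(Z_0 + jZ_L·tanβl)
     = 100·(52.4 − j341)/(-188 − j80.7)

Z_in ≈ 42.2 + j163 Ω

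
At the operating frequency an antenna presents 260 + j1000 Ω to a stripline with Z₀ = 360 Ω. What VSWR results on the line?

Γ = (Z_L − Z_0)/(Z_L + Z_0) = (-100 + j1000)/(620 + j1000)
|Γ| = 1000/1180 = 0.854
VSWR = (1 + |Γ|)/(1 − |Γ|) = 1.85/0.146

VSWR ≈ 12.7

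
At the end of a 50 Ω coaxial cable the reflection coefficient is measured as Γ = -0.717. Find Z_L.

Z_L = Z_0·(1 + Γ)/(1 − Γ) = 50·(0.283)/(1.72)

Z_L ≈ 8.24 Ω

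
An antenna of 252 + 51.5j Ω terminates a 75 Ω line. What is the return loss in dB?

RL ≈ 5.08 dB

Γ = (177 + j51.5)/(327 + j51.5), |Γ| = 0.557
RL = −20·log₁₀|Γ| = −20·log₁₀(0.557)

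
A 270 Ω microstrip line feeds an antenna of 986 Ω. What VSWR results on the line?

For a purely resistive load, VSWR = R_L/Z_0 or Z_0/R_L (whichever > 1) = 986/270

VSWR ≈ 3.65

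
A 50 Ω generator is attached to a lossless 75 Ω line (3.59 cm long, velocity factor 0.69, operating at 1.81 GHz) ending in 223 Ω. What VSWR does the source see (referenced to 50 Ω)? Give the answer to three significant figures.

λ = v/f = 0.69·c / 1.81 GHz = 0.114 m
βl = 2π·l/λ = 2π × 0.314 = 113°
tan(βl) = -2.36
Z_in = Z_0·(Z_L + jZ_0·tanβl)/(Z_0 + jZ_L·tanβl) = 29.2 + j27.7 Ω
Γ_s = (Z_in − Z_s)/(Z_in + Z_s) = (-20.8 + j27.7)/(79.2 + j27.7), |Γ_s| = 0.413
VSWR = (1 + |Γ_s|)/(1 − |Γ_s|)

VSWR ≈ 2.41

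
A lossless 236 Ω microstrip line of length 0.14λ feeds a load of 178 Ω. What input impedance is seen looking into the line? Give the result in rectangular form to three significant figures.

βl = 2π × 0.14 = 50.4°
tan(βl) = tan(50.4°) = 1.21
Z_in = Z_0·(Z_L + jZ_0·tanβl)/(Z_0 + jZ_L·tanβl)
     = 236·(178 + j285)/(236 + j215)

Z_in ≈ 239 + j67.2 Ω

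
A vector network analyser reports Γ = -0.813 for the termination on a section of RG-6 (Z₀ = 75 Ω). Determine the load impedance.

Z_L = Z_0·(1 + Γ)/(1 − Γ) = 75·(0.187)/(1.81)

Z_L ≈ 7.74 Ω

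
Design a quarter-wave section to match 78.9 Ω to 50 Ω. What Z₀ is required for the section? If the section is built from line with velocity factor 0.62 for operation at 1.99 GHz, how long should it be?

Z_qwt ≈ 62.8 Ω; length ≈ 2.34 cm

Z_qwt = √(Z_0·R_L) = √(50 × 78.9) = √3945
λ = 0.62·c/f = 0.0935 m, so l = λ/4 = 0.0234 m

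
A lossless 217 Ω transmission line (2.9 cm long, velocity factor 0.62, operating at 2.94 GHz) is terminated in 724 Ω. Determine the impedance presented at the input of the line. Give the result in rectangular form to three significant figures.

λ = v/f = 0.62·c / 2.94 GHz = 0.0633 m
βl = 2π·l/λ = 2π × 0.458 = 165°
tan(βl) = tan(165°) = -0.268
Z_in = Z_0·(Z_L + jZ_0·tanβl)/(Z_0 + jZ_L·tanβl)
     = 217·(724 − j58.1)/(217 − j194)

Z_in ≈ 432 + j327 Ω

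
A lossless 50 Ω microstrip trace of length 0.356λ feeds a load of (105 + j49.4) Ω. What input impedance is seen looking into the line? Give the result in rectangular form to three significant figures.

βl = 2π × 0.356 = 128°
tan(βl) = tan(128°) = -1.27
Z_in = Z_0·(Z_L + jZ_0·tanβl)/(Z_0 + jZ_L·tanβl)
     = 50·(105 − j14.2)/(113 − j134)

Z_in ≈ 22.5 + j20.3 Ω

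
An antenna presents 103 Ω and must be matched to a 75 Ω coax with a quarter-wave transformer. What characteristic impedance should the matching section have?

Z_qwt = √(Z_0·R_L) = √(75 × 103) = √7725

Z_qwt ≈ 87.9 Ω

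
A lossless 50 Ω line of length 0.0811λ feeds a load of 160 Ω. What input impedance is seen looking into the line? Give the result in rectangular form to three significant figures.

βl = 2π × 0.0811 = 29.2°
tan(βl) = tan(29.2°) = 0.559
Z_in = Z_0·(Z_L + jZ_0·tanβl)/(Z_0 + jZ_L·tanβl)
     = 50·(160 + j27.9)/(50 + j89.4)

Z_in ≈ 50 − j61.5 Ω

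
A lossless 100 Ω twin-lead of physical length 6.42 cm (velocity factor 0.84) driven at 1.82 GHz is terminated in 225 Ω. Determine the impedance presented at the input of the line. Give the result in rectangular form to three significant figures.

λ = v/f = 0.84·c / 1.82 GHz = 0.138 m
βl = 2π·l/λ = 2π × 0.464 = 167°
tan(βl) = tan(167°) = -0.232
Z_in = Z_0·(Z_L + jZ_0·tanβl)/(Z_0 + jZ_L·tanβl)
     = 100·(225 − j23.2)/(100 − j52.3)

Z_in ≈ 186 + j74.1 Ω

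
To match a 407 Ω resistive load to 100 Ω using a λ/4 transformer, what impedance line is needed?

Z_qwt ≈ 202 Ω

Z_qwt = √(Z_0·R_L) = √(100 × 407) = √40700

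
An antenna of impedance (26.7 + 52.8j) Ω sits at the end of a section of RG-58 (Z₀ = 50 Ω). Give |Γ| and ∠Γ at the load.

Γ = (Z_L − Z_0)/(Z_L + Z_0) = (-23.3 + j52.8)/(76.7 + j52.8)
|Γ| = 57.7/93.1 = 0.62

Γ ≈ 0.62 ∠ 79.3°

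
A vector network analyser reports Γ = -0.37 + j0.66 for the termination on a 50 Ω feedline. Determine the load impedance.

Z_L ≈ 9.24 + j28.5 Ω

Z_L = Z_0·(1 + Γ)/(1 − Γ) = 50·(0.63 + j0.66)/(1.37 − j0.66)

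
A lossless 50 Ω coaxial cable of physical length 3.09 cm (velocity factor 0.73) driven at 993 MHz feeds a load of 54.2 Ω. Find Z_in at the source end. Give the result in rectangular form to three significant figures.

Z_in ≈ 49.1 − j3.89 Ω

λ = v/f = 0.73·c / 993 MHz = 0.221 m
βl = 2π·l/λ = 2π × 0.14 = 50.4°
tan(βl) = tan(50.4°) = 1.21
Z_in = Z_0·(Z_L + jZ_0·tanβl)/(Z_0 + jZ_L·tanβl)
     = 50·(54.2 + j60.5)/(50 + j65.6)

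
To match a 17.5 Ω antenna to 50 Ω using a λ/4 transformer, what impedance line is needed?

Z_qwt ≈ 29.6 Ω

Z_qwt = √(Z_0·R_L) = √(50 × 17.5) = √875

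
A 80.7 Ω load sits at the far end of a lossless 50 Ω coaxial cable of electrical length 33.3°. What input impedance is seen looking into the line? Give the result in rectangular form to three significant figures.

tan(βl) = tan(33.3°) = 0.657
Z_in = Z_0·(Z_L + jZ_0·tanβl)/(Z_0 + jZ_L·tanβl)
     = 50·(80.7 + j32.8)/(50 + j53)

Z_in ≈ 54.4 − j24.8 Ω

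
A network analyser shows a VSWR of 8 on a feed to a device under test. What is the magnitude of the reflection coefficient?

|Γ| = (S − 1)/(S + 1) = (8 − 1)/(8 + 1) = 7/9

|Γ| ≈ 0.778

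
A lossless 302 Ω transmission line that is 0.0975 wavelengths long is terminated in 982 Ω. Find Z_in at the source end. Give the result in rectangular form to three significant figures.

Z_in ≈ 236 − j327 Ω

βl = 2π × 0.0975 = 35.1°
tan(βl) = tan(35.1°) = 0.703
Z_in = Z_0·(Z_L + jZ_0·tanβl)/(Z_0 + jZ_L·tanβl)
     = 302·(982 + j212)/(302 + j690)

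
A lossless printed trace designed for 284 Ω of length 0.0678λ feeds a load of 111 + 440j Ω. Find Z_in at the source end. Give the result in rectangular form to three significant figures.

βl = 2π × 0.0678 = 24.4°
tan(βl) = tan(24.4°) = 0.454
Z_in = Z_0·(Z_L + jZ_0·tanβl)/(Z_0 + jZ_L·tanβl)
     = 284·(111 + j569)/(84.3 + j50.4)

Z_in ≈ 1120 + j1250 Ω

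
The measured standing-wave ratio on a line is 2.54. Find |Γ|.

|Γ| ≈ 0.435

|Γ| = (S − 1)/(S + 1) = (2.54 − 1)/(2.54 + 1) = 1.54/3.54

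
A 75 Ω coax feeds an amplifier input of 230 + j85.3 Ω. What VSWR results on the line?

Γ = (Z_L − Z_0)/(Z_L + Z_0) = (155 + j85.3)/(305 + j85.3)
|Γ| = 177/317 = 0.559
VSWR = (1 + |Γ|)/(1 − |Γ|) = 1.56/0.441

VSWR ≈ 3.53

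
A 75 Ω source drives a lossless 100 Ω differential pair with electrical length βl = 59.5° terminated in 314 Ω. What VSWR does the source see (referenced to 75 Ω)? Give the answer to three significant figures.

VSWR ≈ 2.85

tan(βl) = 1.7
Z_in = Z_0·(Z_L + jZ_0·tanβl)/(Z_0 + jZ_L·tanβl) = 41.4 − j51.1 Ω
Γ_s = (Z_in − Z_s)/(Z_in + Z_s) = (-33.6 − j51.1)/(116 − j51.1), |Γ_s| = 0.481
VSWR = (1 + |Γ_s|)/(1 − |Γ_s|)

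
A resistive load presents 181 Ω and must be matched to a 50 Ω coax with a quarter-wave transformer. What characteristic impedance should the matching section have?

Z_qwt = √(Z_0·R_L) = √(50 × 181) = √9050

Z_qwt ≈ 95.1 Ω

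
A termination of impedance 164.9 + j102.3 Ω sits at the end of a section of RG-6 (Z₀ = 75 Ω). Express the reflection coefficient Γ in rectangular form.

Γ = (Z_L − Z_0)/(Z_L + Z_0) = (89.9 + j102.3)/(239.9 + j102.3)

Γ ≈ 0.471 + j0.226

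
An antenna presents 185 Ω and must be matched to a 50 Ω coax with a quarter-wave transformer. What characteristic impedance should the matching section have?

Z_qwt = √(Z_0·R_L) = √(50 × 185) = √9250

Z_qwt ≈ 96.2 Ω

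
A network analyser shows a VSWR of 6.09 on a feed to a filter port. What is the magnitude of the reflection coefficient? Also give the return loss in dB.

|Γ| ≈ 0.718; return loss ≈ 2.88 dB

|Γ| = (S − 1)/(S + 1) = (6.09 − 1)/(6.09 + 1) = 5.09/7.09
RL = −20·log₁₀|Γ| = −20·log₁₀(0.718)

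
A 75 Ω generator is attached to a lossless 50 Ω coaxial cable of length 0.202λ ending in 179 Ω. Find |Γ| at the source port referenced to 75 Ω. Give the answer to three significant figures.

|Γ| ≈ 0.673

βl = 2π × 0.202 = 72.7°
tan(βl) = 3.21
Z_in = Z_0·(Z_L + jZ_0·tanβl)/(Z_0 + jZ_L·tanβl) = 15.2 − j14.2 Ω
Γ_s = (Z_in − Z_s)/(Z_in + Z_s) = (-59.8 − j14.2)/(90.2 − j14.2), |Γ_s| = 0.673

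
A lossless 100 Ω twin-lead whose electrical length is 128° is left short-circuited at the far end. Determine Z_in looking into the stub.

Z_in ≈ −j128 Ω

tan(βl) = -1.28
For a short-circuited stub, Z_in = jZ_0·tan(βl)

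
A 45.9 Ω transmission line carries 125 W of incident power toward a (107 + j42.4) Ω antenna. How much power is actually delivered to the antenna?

P_delivered ≈ 97.5 W

|Γ| = |(61.1 + j42.4)/(152.9 + j42.4)| = 0.469
|Γ|² = 0.22
P_refl = |Γ|²·P_inc = 27.5 W, P_del = (1 − |Γ|²)·P_inc = 97.5 W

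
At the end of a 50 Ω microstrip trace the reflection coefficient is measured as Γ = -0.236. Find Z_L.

Z_L = Z_0·(1 + Γ)/(1 − Γ) = 50·(0.764)/(1.24)

Z_L ≈ 30.9 Ω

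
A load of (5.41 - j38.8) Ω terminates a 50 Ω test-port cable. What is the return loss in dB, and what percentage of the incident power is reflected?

Γ = (-44.59 − j38.8)/(55.41 − j38.8), |Γ| = 0.874
RL = −20·log₁₀(0.874) = 1.17 dB
P_refl/P_inc = |Γ|² = 0.764

RL ≈ 1.17 dB; 76.4% of incident power reflected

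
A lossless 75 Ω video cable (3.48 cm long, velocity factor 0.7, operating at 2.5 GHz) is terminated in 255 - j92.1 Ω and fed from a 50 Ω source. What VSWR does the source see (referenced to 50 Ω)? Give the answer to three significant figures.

VSWR ≈ 5.26

λ = v/f = 0.7·c / 2.5 GHz = 0.084 m
βl = 2π·l/λ = 2π × 0.414 = 149°
tan(βl) = -0.597
Z_in = Z_0·(Z_L + jZ_0·tanβl)/(Z_0 + jZ_L·tanβl) = 82.4 + j115 Ω
Γ_s = (Z_in − Z_s)/(Z_in + Z_s) = (32.4 + j115)/(132 + j115), |Γ_s| = 0.68
VSWR = (1 + |Γ_s|)/(1 − |Γ_s|)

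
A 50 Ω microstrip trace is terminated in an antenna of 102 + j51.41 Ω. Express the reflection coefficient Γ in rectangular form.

Γ = (Z_L − Z_0)/(Z_L + Z_0) = (52 + j51.41)/(152 + j51.41)

Γ ≈ 0.41 + j0.2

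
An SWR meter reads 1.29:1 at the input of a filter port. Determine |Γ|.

|Γ| ≈ 0.127

|Γ| = (S − 1)/(S + 1) = (1.29 − 1)/(1.29 + 1) = 0.29/2.29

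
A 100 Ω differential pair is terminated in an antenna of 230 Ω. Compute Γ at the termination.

Γ = 0.394

Γ = (Z_L − Z_0)/(Z_L + Z_0) = (230 − 100)/(230 + 100) = 130/330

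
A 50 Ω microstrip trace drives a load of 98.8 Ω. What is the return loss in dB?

Γ = (98.8 − 50)/(98.8 + 50) = 0.328
RL = −20·log₁₀|Γ| = −20·log₁₀(0.328)

RL ≈ 9.68 dB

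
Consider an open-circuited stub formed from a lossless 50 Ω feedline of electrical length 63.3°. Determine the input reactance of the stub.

X_in ≈ -25.1 Ω (capacitive)

tan(βl) = 1.99
For an open-circuited stub, Z_in = −jZ_0·cot(βl) = −jZ_0/tan(βl)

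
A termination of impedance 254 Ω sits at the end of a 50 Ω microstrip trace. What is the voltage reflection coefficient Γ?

Γ = 0.671

Γ = (Z_L − Z_0)/(Z_L + Z_0) = (254 − 50)/(254 + 50) = 204/304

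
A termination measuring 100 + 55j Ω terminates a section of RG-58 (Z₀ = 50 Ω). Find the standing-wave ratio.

Γ = (Z_L − Z_0)/(Z_L + Z_0) = (50 + j55)/(150 + j55)
|Γ| = 74.3/160 = 0.465
VSWR = (1 + |Γ|)/(1 − |Γ|) = 1.47/0.535

VSWR ≈ 2.74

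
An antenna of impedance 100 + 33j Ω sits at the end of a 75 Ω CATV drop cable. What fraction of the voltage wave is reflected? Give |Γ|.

Γ = (Z_L − Z_0)/(Z_L + Z_0) = (25 + j33)/(175 + j33)
|Γ| = 41.4/178

|Γ| ≈ 0.232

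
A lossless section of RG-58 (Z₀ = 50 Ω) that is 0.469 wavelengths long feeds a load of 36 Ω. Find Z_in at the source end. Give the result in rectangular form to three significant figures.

Z_in ≈ 36.7 − j4.66 Ω

βl = 2π × 0.469 = 169°
tan(βl) = tan(169°) = -0.197
Z_in = Z_0·(Z_L + jZ_0·tanβl)/(Z_0 + jZ_L·tanβl)
     = 50·(36 − j9.86)/(50 − j7.1)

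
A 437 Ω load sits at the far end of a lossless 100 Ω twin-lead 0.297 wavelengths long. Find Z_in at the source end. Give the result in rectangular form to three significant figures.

βl = 2π × 0.297 = 107°
tan(βl) = tan(107°) = -3.29
Z_in = Z_0·(Z_L + jZ_0·tanβl)/(Z_0 + jZ_L·tanβl)
     = 100·(437 − j329)/(100 − j1440)

Z_in ≈ 24.9 + j28.7 Ω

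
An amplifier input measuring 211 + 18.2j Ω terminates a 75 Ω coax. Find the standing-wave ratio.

VSWR ≈ 2.84

Γ = (Z_L − Z_0)/(Z_L + Z_0) = (136 + j18.2)/(286 + j18.2)
|Γ| = 137/287 = 0.479
VSWR = (1 + |Γ|)/(1 − |Γ|) = 1.48/0.521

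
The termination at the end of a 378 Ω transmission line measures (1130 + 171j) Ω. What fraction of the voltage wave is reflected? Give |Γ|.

|Γ| ≈ 0.508

Γ = (Z_L − Z_0)/(Z_L + Z_0) = (752 + j171)/(1508 + j171)
|Γ| = 771/1520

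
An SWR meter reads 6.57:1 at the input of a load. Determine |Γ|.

|Γ| ≈ 0.736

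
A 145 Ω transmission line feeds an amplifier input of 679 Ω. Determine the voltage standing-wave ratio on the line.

For a purely resistive load, VSWR = R_L/Z_0 or Z_0/R_L (whichever > 1) = 679/145

VSWR ≈ 4.68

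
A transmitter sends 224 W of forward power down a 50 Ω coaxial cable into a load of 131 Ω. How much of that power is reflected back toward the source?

P_reflected ≈ 44.9 W

Γ = (131 − 50)/(131 + 50) = 0.448
|Γ|² = 0.2
P_refl = |Γ|²·P_inc = 44.9 W, P_del = (1 − |Γ|²)·P_inc = 179 W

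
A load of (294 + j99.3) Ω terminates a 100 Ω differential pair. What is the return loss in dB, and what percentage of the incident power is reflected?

Γ = (194 + j99.3)/(394 + j99.3), |Γ| = 0.536
RL = −20·log₁₀(0.536) = 5.41 dB
P_refl/P_inc = |Γ|² = 0.288

RL ≈ 5.41 dB; 28.8% of incident power reflected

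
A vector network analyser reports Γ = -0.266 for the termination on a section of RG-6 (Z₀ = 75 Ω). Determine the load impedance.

Z_L = Z_0·(1 + Γ)/(1 − Γ) = 75·(0.734)/(1.27)

Z_L ≈ 43.5 Ω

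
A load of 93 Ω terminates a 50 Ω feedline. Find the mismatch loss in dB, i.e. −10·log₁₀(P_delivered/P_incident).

mismatch loss ≈ 0.412 dB

Γ = (93 − 50)/(93 + 50) = 0.301
|Γ|² = 0.0904, so P_del/P_inc = 1 − |Γ|² = 0.91
ML = −10·log₁₀(1 − |Γ|²)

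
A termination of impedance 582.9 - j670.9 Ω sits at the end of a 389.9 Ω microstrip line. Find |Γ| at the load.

Γ = (Z_L − Z_0)/(Z_L + Z_0) = (193 − j670.9)/(972.8 − j670.9)
|Γ| = 698/1180

|Γ| ≈ 0.591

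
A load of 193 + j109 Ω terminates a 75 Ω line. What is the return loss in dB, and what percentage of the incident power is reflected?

Γ = (118 + j109)/(268 + j109), |Γ| = 0.555
RL = −20·log₁₀(0.555) = 5.11 dB
P_refl/P_inc = |Γ|² = 0.308

RL ≈ 5.11 dB; 30.8% of incident power reflected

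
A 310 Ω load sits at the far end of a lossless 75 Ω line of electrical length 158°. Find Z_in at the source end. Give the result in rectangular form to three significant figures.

Z_in ≈ 95.2 + j129 Ω

tan(βl) = tan(158°) = -0.404
Z_in = Z_0·(Z_L + jZ_0·tanβl)/(Z_0 + jZ_L·tanβl)
     = 75·(310 − j30.3)/(75 − j125)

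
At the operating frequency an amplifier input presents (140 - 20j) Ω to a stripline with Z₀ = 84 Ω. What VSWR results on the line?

Γ = (Z_L − Z_0)/(Z_L + Z_0) = (56 − j20)/(224 − j20)
|Γ| = 59.5/225 = 0.264
VSWR = (1 + |Γ|)/(1 − |Γ|) = 1.26/0.736

VSWR ≈ 1.72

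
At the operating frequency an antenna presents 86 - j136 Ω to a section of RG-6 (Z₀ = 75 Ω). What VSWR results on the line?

VSWR ≈ 4.67

Γ = (Z_L − Z_0)/(Z_L + Z_0) = (11 − j136)/(161 − j136)
|Γ| = 136/211 = 0.647
VSWR = (1 + |Γ|)/(1 − |Γ|) = 1.65/0.353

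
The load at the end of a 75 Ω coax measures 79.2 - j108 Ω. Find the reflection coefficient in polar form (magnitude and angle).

Γ = (Z_L − Z_0)/(Z_L + Z_0) = (4.2 − j108)/(154.2 − j108)
|Γ| = 108/188 = 0.574

Γ ≈ 0.574 ∠ -52.8°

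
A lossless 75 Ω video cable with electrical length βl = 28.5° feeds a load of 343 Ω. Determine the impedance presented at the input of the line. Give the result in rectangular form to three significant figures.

tan(βl) = tan(28.5°) = 0.543
Z_in = Z_0·(Z_L + jZ_0·tanβl)/(Z_0 + jZ_L·tanβl)
     = 75·(343 + j40.7)/(75 + j186)

Z_in ≈ 62 − j113 Ω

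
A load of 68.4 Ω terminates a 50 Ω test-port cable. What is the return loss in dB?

Γ = (68.4 − 50)/(68.4 + 50) = 0.155
RL = −20·log₁₀|Γ| = −20·log₁₀(0.155)

RL ≈ 16.2 dB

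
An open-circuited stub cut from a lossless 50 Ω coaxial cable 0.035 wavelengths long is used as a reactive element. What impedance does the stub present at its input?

Z_in ≈ −j224 Ω

βl = 2π × 0.035 = 12.6°
tan(βl) = 0.224
For an open-circuited stub, Z_in = −jZ_0·cot(βl) = −jZ_0/tan(βl)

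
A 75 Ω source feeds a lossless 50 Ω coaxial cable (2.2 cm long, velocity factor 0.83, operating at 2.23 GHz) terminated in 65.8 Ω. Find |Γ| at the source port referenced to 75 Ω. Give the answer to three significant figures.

|Γ| ≈ 0.312

λ = v/f = 0.83·c / 2.23 GHz = 0.112 m
βl = 2π·l/λ = 2π × 0.197 = 70.9°
tan(βl) = 2.89
Z_in = Z_0·(Z_L + jZ_0·tanβl)/(Z_0 + jZ_L·tanβl) = 39.8 − j6.83 Ω
Γ_s = (Z_in − Z_s)/(Z_in + Z_s) = (-35.2 − j6.83)/(115 − j6.83), |Γ_s| = 0.312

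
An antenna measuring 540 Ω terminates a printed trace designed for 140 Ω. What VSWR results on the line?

VSWR ≈ 3.86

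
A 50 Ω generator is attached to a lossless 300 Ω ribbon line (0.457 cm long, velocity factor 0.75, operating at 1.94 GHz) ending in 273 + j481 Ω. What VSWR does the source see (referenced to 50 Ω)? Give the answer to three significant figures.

VSWR ≈ 26.5

λ = v/f = 0.75·c / 1.94 GHz = 0.116 m
βl = 2π·l/λ = 2π × 0.0394 = 14.2°
tan(βl) = 0.253
Z_in = Z_0·(Z_L + jZ_0·tanβl)/(Z_0 + jZ_L·tanβl) = 714 + j660 Ω
Γ_s = (Z_in − Z_s)/(Z_in + Z_s) = (664 + j660)/(764 + j660), |Γ_s| = 0.927
VSWR = (1 + |Γ_s|)/(1 − |Γ_s|)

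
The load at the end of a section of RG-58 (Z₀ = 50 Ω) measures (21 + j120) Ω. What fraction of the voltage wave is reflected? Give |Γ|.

Γ = (Z_L − Z_0)/(Z_L + Z_0) = (-29 + j120)/(71 + j120)
|Γ| = 123/139

|Γ| ≈ 0.885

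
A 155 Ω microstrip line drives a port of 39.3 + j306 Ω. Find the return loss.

Γ = (-115.7 + j306)/(194.3 + j306), |Γ| = 0.903
RL = −20·log₁₀|Γ| = −20·log₁₀(0.903)

RL ≈ 0.891 dB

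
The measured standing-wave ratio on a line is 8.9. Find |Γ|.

|Γ| ≈ 0.798

|Γ| = (S − 1)/(S + 1) = (8.9 − 1)/(8.9 + 1) = 7.9/9.9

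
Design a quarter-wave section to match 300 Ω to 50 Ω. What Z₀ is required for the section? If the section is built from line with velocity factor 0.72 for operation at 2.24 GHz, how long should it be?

Z_qwt = √(Z_0·R_L) = √(50 × 300) = √15000
λ = 0.72·c/f = 0.0964 m, so l = λ/4 = 0.0241 m

Z_qwt ≈ 122 Ω; length ≈ 2.41 cm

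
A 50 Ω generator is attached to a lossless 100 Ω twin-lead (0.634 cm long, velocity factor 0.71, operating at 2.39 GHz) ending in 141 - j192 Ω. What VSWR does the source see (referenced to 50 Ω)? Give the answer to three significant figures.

VSWR ≈ 5.71

λ = v/f = 0.71·c / 2.39 GHz = 0.0891 m
βl = 2π·l/λ = 2π × 0.0711 = 25.6°
tan(βl) = 0.479
Z_in = Z_0·(Z_L + jZ_0·tanβl)/(Z_0 + jZ_L·tanβl) = 41.8 − j89.7 Ω
Γ_s = (Z_in − Z_s)/(Z_in + Z_s) = (-8.16 − j89.7)/(91.8 − j89.7), |Γ_s| = 0.702
VSWR = (1 + |Γ_s|)/(1 − |Γ_s|)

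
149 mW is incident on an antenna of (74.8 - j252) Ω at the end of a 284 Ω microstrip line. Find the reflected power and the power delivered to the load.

P_reflected ≈ 83.1 mW; P_delivered ≈ 65.9 mW

|Γ| = |(-209.2 − j252)/(358.8 − j252)| = 0.747
|Γ|² = 0.558
P_refl = |Γ|²·P_inc = 83.1 mW, P_del = (1 − |Γ|²)·P_inc = 65.9 mW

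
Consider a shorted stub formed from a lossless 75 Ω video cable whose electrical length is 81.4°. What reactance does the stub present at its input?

tan(βl) = 6.61
For a shorted stub, Z_in = jZ_0·tan(βl)

X_in ≈ 496 Ω (inductive)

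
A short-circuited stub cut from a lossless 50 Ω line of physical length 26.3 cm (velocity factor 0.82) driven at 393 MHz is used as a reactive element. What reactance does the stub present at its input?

X_in ≈ -27.4 Ω (capacitive)

λ = v/f = 0.82·c / 393 MHz = 0.626 m
βl = 2π·l/λ = 2π × 0.42 = 151°
tan(βl) = -0.548
For a short-circuited stub, Z_in = jZ_0·tan(βl)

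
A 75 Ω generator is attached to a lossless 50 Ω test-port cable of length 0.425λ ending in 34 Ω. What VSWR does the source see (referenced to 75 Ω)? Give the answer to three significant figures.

βl = 2π × 0.425 = 153°
tan(βl) = -0.51
Z_in = Z_0·(Z_L + jZ_0·tanβl)/(Z_0 + jZ_L·tanβl) = 38.2 − j12.2 Ω
Γ_s = (Z_in − Z_s)/(Z_in + Z_s) = (-36.8 − j12.2)/(113 − j12.2), |Γ_s| = 0.34
VSWR = (1 + |Γ_s|)/(1 − |Γ_s|)

VSWR ≈ 2.03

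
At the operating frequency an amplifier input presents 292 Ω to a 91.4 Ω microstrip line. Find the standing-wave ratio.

VSWR ≈ 3.19

For a purely resistive load, VSWR = R_L/Z_0 or Z_0/R_L (whichever > 1) = 292/91.4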